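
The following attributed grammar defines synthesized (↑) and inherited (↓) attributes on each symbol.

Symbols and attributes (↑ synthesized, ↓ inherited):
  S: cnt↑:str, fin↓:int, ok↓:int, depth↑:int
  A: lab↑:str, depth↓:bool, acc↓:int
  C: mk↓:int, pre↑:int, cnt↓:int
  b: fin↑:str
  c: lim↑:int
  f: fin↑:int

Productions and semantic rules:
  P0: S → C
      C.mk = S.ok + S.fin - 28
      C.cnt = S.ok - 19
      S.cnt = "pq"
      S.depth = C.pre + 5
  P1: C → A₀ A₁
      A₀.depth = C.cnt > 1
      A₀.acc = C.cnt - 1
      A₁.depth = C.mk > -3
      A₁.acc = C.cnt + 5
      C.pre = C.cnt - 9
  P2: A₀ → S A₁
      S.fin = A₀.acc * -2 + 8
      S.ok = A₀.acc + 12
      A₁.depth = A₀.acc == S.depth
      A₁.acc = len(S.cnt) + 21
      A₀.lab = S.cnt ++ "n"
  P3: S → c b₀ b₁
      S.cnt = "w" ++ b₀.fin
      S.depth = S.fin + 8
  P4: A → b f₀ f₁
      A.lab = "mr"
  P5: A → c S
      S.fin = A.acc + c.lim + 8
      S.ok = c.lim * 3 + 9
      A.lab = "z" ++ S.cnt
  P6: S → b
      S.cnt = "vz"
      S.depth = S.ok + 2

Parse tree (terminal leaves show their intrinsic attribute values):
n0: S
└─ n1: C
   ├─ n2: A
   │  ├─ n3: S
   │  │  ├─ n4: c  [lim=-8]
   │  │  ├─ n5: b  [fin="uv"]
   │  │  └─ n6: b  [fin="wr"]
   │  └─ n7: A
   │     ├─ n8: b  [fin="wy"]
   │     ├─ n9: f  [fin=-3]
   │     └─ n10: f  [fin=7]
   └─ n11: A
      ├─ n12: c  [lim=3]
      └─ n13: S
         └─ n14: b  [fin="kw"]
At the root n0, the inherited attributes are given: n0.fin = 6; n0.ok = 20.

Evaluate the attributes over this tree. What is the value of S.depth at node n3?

16

1. n0.fin = 6  [given at root]
2. n0.ok = 20  [given at root]
3. n1.mk = -2  [S.ok + S.fin - 28]
4. n1.cnt = 1  [S.ok - 19]
5. n2.depth = false  [C.cnt > 1]
6. n2.acc = 0  [C.cnt - 1]
7. n3.fin = 8  [A₀.acc * -2 + 8]
8. n3.ok = 12  [A₀.acc + 12]
9. n4.lim = -8  [terminal]
10. n5.fin = "uv"  [terminal]
11. n6.fin = "wr"  [terminal]
12. n3.cnt = "wuv"  ["w" ++ b₀.fin]
13. n3.depth = 16  [S.fin + 8]
14. n7.depth = false  [A₀.acc == S.depth]
15. n7.acc = 24  [len(S.cnt) + 21]
16. n8.fin = "wy"  [terminal]
17. n9.fin = -3  [terminal]
18. n10.fin = 7  [terminal]
19. n7.lab = "mr"  ["mr"]
20. n2.lab = "wuvn"  [S.cnt ++ "n"]
21. n11.depth = true  [C.mk > -3]
22. n11.acc = 6  [C.cnt + 5]
23. n12.lim = 3  [terminal]
24. n13.fin = 17  [A.acc + c.lim + 8]
25. n13.ok = 18  [c.lim * 3 + 9]
26. n14.fin = "kw"  [terminal]
27. n13.cnt = "vz"  ["vz"]
28. n13.depth = 20  [S.ok + 2]
29. n11.lab = "zvz"  ["z" ++ S.cnt]
30. n1.pre = -8  [C.cnt - 9]
31. n0.cnt = "pq"  ["pq"]
32. n0.depth = -3  [C.pre + 5]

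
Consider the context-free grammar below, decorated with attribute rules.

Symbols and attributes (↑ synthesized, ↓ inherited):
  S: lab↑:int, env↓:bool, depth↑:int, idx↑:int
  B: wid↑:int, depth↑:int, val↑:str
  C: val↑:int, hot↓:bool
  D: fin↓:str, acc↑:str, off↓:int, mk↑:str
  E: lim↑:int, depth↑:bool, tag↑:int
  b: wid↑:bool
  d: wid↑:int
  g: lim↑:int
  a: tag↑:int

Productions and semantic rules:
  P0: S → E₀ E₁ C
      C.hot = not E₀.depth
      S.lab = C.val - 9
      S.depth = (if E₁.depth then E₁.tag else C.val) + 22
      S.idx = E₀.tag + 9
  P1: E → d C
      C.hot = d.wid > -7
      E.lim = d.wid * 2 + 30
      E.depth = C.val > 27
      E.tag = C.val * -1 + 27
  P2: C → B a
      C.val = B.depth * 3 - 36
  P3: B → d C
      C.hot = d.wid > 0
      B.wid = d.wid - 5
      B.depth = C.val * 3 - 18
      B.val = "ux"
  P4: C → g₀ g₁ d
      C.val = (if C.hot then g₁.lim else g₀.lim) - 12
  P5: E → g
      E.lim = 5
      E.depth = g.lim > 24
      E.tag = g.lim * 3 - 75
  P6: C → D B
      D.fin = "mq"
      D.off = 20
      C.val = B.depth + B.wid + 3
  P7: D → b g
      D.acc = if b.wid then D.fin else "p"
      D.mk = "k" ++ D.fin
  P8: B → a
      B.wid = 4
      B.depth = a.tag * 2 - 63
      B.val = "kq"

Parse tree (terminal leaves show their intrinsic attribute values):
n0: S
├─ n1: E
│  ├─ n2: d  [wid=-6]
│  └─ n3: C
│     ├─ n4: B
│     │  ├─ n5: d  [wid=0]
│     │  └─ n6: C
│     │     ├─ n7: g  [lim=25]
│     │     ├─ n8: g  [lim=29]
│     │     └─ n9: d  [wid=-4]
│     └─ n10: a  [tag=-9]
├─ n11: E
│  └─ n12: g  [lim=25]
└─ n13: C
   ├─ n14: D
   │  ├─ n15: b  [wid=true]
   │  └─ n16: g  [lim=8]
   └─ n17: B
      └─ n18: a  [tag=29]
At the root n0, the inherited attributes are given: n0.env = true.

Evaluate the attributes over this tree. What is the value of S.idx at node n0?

9

1. n0.env = true  [given at root]
2. n2.wid = -6  [terminal]
3. n3.hot = true  [d.wid > -7]
4. n5.wid = 0  [terminal]
5. n6.hot = false  [d.wid > 0]
6. n7.lim = 25  [terminal]
7. n8.lim = 29  [terminal]
8. n9.wid = -4  [terminal]
9. n6.val = 13  [(if C.hot then g₁.lim else g₀.lim) - 12]
10. n4.wid = -5  [d.wid - 5]
11. n4.depth = 21  [C.val * 3 - 18]
12. n4.val = "ux"  ["ux"]
13. n10.tag = -9  [terminal]
14. n3.val = 27  [B.depth * 3 - 36]
15. n1.lim = 18  [d.wid * 2 + 30]
16. n1.depth = false  [C.val > 27]
17. n1.tag = 0  [C.val * -1 + 27]
18. n12.lim = 25  [terminal]
19. n11.lim = 5  [5]
20. n11.depth = true  [g.lim > 24]
21. n11.tag = 0  [g.lim * 3 - 75]
22. n13.hot = true  [not E₀.depth]
23. n14.fin = "mq"  ["mq"]
24. n14.off = 20  [20]
25. n15.wid = true  [terminal]
26. n16.lim = 8  [terminal]
27. n14.acc = "mq"  [if b.wid then D.fin else "p"]
28. n14.mk = "kmq"  ["k" ++ D.fin]
29. n18.tag = 29  [terminal]
30. n17.wid = 4  [4]
31. n17.depth = -5  [a.tag * 2 - 63]
32. n17.val = "kq"  ["kq"]
33. n13.val = 2  [B.depth + B.wid + 3]
34. n0.lab = -7  [C.val - 9]
35. n0.depth = 22  [(if E₁.depth then E₁.tag else C.val) + 22]
36. n0.idx = 9  [E₀.tag + 9]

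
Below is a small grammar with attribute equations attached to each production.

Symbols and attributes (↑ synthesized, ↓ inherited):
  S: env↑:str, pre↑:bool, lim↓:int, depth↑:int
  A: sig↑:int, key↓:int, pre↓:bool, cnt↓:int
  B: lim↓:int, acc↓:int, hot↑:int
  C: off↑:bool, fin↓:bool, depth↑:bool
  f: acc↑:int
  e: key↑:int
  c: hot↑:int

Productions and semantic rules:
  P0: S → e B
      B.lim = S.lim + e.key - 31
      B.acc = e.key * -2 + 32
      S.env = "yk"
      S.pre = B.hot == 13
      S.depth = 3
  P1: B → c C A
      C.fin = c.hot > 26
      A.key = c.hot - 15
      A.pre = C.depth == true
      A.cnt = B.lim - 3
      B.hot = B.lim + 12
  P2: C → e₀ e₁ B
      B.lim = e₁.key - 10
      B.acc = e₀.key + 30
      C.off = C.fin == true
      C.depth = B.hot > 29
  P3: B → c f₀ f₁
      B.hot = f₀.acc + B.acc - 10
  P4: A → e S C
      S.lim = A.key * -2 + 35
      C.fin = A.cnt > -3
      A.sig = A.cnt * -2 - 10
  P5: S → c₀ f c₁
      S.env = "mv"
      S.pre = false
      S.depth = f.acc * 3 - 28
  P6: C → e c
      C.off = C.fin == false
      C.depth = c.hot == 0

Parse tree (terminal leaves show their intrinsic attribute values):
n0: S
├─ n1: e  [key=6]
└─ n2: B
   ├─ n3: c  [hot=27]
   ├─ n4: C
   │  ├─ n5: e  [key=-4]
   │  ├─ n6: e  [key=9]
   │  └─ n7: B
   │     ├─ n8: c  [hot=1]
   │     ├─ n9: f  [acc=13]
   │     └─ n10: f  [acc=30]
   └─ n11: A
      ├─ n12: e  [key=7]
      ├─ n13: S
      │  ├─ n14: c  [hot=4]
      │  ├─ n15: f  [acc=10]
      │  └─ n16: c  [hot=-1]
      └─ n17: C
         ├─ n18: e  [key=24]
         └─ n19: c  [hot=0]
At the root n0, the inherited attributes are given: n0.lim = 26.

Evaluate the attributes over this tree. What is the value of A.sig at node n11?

-6

1. n0.lim = 26  [given at root]
2. n1.key = 6  [terminal]
3. n2.lim = 1  [S.lim + e.key - 31]
4. n2.acc = 20  [e.key * -2 + 32]
5. n3.hot = 27  [terminal]
6. n4.fin = true  [c.hot > 26]
7. n5.key = -4  [terminal]
8. n6.key = 9  [terminal]
9. n7.lim = -1  [e₁.key - 10]
10. n7.acc = 26  [e₀.key + 30]
11. n8.hot = 1  [terminal]
12. n9.acc = 13  [terminal]
13. n10.acc = 30  [terminal]
14. n7.hot = 29  [f₀.acc + B.acc - 10]
15. n4.off = true  [C.fin == true]
16. n4.depth = false  [B.hot > 29]
17. n11.key = 12  [c.hot - 15]
18. n11.pre = false  [C.depth == true]
19. n11.cnt = -2  [B.lim - 3]
20. n12.key = 7  [terminal]
21. n13.lim = 11  [A.key * -2 + 35]
22. n14.hot = 4  [terminal]
23. n15.acc = 10  [terminal]
24. n16.hot = -1  [terminal]
25. n13.env = "mv"  ["mv"]
26. n13.pre = false  [false]
27. n13.depth = 2  [f.acc * 3 - 28]
28. n17.fin = true  [A.cnt > -3]
29. n18.key = 24  [terminal]
30. n19.hot = 0  [terminal]
31. n17.off = false  [C.fin == false]
32. n17.depth = true  [c.hot == 0]
33. n11.sig = -6  [A.cnt * -2 - 10]
34. n2.hot = 13  [B.lim + 12]
35. n0.env = "yk"  ["yk"]
36. n0.pre = true  [B.hot == 13]
37. n0.depth = 3  [3]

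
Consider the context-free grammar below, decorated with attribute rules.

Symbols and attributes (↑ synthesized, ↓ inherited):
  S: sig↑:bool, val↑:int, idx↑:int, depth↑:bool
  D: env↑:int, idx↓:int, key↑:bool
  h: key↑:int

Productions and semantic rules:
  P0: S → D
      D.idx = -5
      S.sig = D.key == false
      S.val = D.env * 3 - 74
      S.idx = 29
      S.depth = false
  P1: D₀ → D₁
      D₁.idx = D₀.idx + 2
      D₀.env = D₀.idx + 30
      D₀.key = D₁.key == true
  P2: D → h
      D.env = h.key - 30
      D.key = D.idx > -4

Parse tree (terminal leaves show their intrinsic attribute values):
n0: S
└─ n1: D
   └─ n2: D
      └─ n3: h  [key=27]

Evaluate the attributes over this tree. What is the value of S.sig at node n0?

1. n1.idx = -5  [-5]
2. n2.idx = -3  [D₀.idx + 2]
3. n3.key = 27  [terminal]
4. n2.env = -3  [h.key - 30]
5. n2.key = true  [D.idx > -4]
6. n1.env = 25  [D₀.idx + 30]
7. n1.key = true  [D₁.key == true]
8. n0.sig = false  [D.key == false]
9. n0.val = 1  [D.env * 3 - 74]
10. n0.idx = 29  [29]
11. n0.depth = false  [false]

false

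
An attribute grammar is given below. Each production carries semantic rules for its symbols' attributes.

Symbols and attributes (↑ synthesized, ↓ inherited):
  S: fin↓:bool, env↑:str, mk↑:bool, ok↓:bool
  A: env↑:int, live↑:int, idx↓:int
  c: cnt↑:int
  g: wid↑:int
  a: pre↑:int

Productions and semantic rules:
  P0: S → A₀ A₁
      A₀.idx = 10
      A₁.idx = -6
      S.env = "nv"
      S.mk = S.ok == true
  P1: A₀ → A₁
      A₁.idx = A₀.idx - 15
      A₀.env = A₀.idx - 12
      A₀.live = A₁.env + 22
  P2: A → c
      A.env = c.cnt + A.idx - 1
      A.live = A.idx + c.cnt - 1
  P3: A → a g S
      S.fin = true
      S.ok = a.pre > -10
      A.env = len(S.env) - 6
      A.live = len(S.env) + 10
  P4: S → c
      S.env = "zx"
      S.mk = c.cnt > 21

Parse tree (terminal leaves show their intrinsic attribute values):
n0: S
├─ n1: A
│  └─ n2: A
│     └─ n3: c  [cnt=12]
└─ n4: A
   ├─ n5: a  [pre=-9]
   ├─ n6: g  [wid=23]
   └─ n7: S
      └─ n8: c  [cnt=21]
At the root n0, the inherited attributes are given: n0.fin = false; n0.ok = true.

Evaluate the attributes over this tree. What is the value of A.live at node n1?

28

1. n0.fin = false  [given at root]
2. n0.ok = true  [given at root]
3. n1.idx = 10  [10]
4. n2.idx = -5  [A₀.idx - 15]
5. n3.cnt = 12  [terminal]
6. n2.env = 6  [c.cnt + A.idx - 1]
7. n2.live = 6  [A.idx + c.cnt - 1]
8. n1.env = -2  [A₀.idx - 12]
9. n1.live = 28  [A₁.env + 22]
10. n4.idx = -6  [-6]
11. n5.pre = -9  [terminal]
12. n6.wid = 23  [terminal]
13. n7.fin = true  [true]
14. n7.ok = true  [a.pre > -10]
15. n8.cnt = 21  [terminal]
16. n7.env = "zx"  ["zx"]
17. n7.mk = false  [c.cnt > 21]
18. n4.env = -4  [len(S.env) - 6]
19. n4.live = 12  [len(S.env) + 10]
20. n0.env = "nv"  ["nv"]
21. n0.mk = true  [S.ok == true]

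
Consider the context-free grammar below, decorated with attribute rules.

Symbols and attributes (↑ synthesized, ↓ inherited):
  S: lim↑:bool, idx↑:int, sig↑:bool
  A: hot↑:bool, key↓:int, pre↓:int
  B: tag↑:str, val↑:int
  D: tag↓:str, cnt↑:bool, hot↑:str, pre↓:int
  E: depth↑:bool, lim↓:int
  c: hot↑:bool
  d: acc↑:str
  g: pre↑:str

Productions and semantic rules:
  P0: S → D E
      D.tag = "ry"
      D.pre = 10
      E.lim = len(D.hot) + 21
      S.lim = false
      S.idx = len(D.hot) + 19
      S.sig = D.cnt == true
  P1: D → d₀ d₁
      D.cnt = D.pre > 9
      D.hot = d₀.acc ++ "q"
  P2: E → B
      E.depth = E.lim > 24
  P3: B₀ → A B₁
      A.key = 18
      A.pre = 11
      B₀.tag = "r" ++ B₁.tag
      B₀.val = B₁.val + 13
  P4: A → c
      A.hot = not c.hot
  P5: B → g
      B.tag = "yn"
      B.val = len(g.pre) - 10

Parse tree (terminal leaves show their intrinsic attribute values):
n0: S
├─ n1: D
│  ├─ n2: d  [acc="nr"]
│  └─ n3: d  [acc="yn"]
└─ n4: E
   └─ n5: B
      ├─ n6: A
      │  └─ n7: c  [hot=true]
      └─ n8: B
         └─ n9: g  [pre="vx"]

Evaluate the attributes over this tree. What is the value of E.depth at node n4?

false

1. n1.tag = "ry"  ["ry"]
2. n1.pre = 10  [10]
3. n2.acc = "nr"  [terminal]
4. n3.acc = "yn"  [terminal]
5. n1.cnt = true  [D.pre > 9]
6. n1.hot = "nrq"  [d₀.acc ++ "q"]
7. n4.lim = 24  [len(D.hot) + 21]
8. n6.key = 18  [18]
9. n6.pre = 11  [11]
10. n7.hot = true  [terminal]
11. n6.hot = false  [not c.hot]
12. n9.pre = "vx"  [terminal]
13. n8.tag = "yn"  ["yn"]
14. n8.val = -8  [len(g.pre) - 10]
15. n5.tag = "ryn"  ["r" ++ B₁.tag]
16. n5.val = 5  [B₁.val + 13]
17. n4.depth = false  [E.lim > 24]
18. n0.lim = false  [false]
19. n0.idx = 22  [len(D.hot) + 19]
20. n0.sig = true  [D.cnt == true]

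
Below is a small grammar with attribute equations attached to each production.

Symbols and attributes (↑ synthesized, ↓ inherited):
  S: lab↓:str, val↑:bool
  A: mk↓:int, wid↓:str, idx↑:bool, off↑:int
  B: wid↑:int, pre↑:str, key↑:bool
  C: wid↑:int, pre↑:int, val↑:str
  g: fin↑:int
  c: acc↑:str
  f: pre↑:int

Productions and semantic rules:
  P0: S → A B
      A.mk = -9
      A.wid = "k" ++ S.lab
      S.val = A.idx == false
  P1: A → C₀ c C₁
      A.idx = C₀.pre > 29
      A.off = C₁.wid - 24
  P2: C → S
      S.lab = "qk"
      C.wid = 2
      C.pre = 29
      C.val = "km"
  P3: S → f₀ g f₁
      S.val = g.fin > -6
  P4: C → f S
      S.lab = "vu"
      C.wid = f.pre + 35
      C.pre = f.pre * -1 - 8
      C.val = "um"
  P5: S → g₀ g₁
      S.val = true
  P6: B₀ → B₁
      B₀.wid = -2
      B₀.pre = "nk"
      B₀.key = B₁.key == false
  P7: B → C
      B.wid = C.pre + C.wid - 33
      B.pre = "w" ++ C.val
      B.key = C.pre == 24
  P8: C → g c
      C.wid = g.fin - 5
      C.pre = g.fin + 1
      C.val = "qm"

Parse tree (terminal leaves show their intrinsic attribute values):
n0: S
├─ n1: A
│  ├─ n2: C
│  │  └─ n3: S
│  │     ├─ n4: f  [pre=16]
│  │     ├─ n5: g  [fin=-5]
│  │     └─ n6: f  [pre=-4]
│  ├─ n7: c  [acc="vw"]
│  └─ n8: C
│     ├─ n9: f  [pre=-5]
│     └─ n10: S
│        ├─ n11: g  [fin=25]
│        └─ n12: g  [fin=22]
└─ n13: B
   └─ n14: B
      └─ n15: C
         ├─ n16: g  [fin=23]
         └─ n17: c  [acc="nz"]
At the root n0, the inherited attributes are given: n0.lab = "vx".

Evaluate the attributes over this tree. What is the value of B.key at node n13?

1. n0.lab = "vx"  [given at root]
2. n1.mk = -9  [-9]
3. n1.wid = "kvx"  ["k" ++ S.lab]
4. n3.lab = "qk"  ["qk"]
5. n4.pre = 16  [terminal]
6. n5.fin = -5  [terminal]
7. n6.pre = -4  [terminal]
8. n3.val = true  [g.fin > -6]
9. n2.wid = 2  [2]
10. n2.pre = 29  [29]
11. n2.val = "km"  ["km"]
12. n7.acc = "vw"  [terminal]
13. n9.pre = -5  [terminal]
14. n10.lab = "vu"  ["vu"]
15. n11.fin = 25  [terminal]
16. n12.fin = 22  [terminal]
17. n10.val = true  [true]
18. n8.wid = 30  [f.pre + 35]
19. n8.pre = -3  [f.pre * -1 - 8]
20. n8.val = "um"  ["um"]
21. n1.idx = false  [C₀.pre > 29]
22. n1.off = 6  [C₁.wid - 24]
23. n16.fin = 23  [terminal]
24. n17.acc = "nz"  [terminal]
25. n15.wid = 18  [g.fin - 5]
26. n15.pre = 24  [g.fin + 1]
27. n15.val = "qm"  ["qm"]
28. n14.wid = 9  [C.pre + C.wid - 33]
29. n14.pre = "wqm"  ["w" ++ C.val]
30. n14.key = true  [C.pre == 24]
31. n13.wid = -2  [-2]
32. n13.pre = "nk"  ["nk"]
33. n13.key = false  [B₁.key == false]
34. n0.val = true  [A.idx == false]

false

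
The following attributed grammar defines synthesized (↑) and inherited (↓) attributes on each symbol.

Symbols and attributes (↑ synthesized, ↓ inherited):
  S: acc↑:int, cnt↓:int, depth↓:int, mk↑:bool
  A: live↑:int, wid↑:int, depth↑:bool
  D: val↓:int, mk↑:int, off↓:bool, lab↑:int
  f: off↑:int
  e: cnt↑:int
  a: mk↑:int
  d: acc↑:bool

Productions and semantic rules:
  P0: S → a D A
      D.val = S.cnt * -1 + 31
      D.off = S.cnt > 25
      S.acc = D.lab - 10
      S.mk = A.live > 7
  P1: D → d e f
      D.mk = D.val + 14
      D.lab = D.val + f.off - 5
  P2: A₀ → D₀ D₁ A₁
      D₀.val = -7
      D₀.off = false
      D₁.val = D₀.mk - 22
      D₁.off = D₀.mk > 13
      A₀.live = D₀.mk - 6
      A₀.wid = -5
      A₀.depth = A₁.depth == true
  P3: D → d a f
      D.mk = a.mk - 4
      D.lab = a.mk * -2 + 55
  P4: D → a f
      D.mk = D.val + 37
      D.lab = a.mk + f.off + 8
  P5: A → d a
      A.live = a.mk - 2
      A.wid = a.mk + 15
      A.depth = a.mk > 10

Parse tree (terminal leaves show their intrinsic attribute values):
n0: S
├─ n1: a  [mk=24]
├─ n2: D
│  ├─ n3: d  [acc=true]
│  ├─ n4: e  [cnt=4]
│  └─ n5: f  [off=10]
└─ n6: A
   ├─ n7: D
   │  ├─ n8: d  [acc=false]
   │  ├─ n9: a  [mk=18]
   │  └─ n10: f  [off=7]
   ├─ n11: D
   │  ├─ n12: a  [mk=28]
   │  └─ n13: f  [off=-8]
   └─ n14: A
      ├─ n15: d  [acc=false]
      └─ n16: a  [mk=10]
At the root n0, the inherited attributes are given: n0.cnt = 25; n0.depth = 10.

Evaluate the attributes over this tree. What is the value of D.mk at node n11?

29

1. n0.cnt = 25  [given at root]
2. n0.depth = 10  [given at root]
3. n1.mk = 24  [terminal]
4. n2.val = 6  [S.cnt * -1 + 31]
5. n2.off = false  [S.cnt > 25]
6. n3.acc = true  [terminal]
7. n4.cnt = 4  [terminal]
8. n5.off = 10  [terminal]
9. n2.mk = 20  [D.val + 14]
10. n2.lab = 11  [D.val + f.off - 5]
11. n7.val = -7  [-7]
12. n7.off = false  [false]
13. n8.acc = false  [terminal]
14. n9.mk = 18  [terminal]
15. n10.off = 7  [terminal]
16. n7.mk = 14  [a.mk - 4]
17. n7.lab = 19  [a.mk * -2 + 55]
18. n11.val = -8  [D₀.mk - 22]
19. n11.off = true  [D₀.mk > 13]
20. n12.mk = 28  [terminal]
21. n13.off = -8  [terminal]
22. n11.mk = 29  [D.val + 37]
23. n11.lab = 28  [a.mk + f.off + 8]
24. n15.acc = false  [terminal]
25. n16.mk = 10  [terminal]
26. n14.live = 8  [a.mk - 2]
27. n14.wid = 25  [a.mk + 15]
28. n14.depth = false  [a.mk > 10]
29. n6.live = 8  [D₀.mk - 6]
30. n6.wid = -5  [-5]
31. n6.depth = false  [A₁.depth == true]
32. n0.acc = 1  [D.lab - 10]
33. n0.mk = true  [A.live > 7]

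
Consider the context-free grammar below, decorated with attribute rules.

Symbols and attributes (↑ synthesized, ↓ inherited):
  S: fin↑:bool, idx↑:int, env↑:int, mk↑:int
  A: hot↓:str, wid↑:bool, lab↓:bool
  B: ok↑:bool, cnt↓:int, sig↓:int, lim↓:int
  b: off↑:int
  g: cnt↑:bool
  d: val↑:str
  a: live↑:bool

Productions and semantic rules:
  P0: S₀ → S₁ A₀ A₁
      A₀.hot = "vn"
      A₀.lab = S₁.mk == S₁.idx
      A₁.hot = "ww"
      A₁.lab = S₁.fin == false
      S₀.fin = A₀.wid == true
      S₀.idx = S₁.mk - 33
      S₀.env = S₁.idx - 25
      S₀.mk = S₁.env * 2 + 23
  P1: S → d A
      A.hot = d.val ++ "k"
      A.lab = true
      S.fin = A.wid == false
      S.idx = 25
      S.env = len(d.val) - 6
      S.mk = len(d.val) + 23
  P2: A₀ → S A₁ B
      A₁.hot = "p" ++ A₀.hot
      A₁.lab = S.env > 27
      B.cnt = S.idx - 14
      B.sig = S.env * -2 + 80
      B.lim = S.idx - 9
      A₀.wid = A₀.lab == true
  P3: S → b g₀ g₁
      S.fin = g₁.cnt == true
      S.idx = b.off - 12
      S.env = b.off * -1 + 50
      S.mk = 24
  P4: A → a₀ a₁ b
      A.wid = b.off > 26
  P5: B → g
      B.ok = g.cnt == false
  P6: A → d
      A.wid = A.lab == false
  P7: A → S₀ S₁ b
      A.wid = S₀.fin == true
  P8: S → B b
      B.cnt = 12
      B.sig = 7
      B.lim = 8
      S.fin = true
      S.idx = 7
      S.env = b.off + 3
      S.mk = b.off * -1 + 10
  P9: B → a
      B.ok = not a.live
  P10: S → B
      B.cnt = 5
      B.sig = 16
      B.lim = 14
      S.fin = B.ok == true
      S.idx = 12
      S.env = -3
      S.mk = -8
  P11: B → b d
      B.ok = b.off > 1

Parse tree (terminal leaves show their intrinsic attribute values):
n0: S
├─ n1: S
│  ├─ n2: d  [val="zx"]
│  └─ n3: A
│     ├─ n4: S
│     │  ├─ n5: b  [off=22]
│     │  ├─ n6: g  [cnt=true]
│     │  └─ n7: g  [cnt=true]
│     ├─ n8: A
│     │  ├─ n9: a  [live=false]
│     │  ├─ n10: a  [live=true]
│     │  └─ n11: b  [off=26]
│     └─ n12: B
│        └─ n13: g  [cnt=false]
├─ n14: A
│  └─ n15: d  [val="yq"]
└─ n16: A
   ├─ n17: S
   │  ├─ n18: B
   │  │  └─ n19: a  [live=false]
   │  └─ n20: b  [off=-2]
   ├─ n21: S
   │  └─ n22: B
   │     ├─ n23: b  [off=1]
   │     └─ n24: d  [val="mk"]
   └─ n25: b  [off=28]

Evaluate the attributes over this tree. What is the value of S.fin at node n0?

1. n2.val = "zx"  [terminal]
2. n3.hot = "zxk"  [d.val ++ "k"]
3. n3.lab = true  [true]
4. n5.off = 22  [terminal]
5. n6.cnt = true  [terminal]
6. n7.cnt = true  [terminal]
7. n4.fin = true  [g₁.cnt == true]
8. n4.idx = 10  [b.off - 12]
9. n4.env = 28  [b.off * -1 + 50]
10. n4.mk = 24  [24]
11. n8.hot = "pzxk"  ["p" ++ A₀.hot]
12. n8.lab = true  [S.env > 27]
13. n9.live = false  [terminal]
14. n10.live = true  [terminal]
15. n11.off = 26  [terminal]
16. n8.wid = false  [b.off > 26]
17. n12.cnt = -4  [S.idx - 14]
18. n12.sig = 24  [S.env * -2 + 80]
19. n12.lim = 1  [S.idx - 9]
20. n13.cnt = false  [terminal]
21. n12.ok = true  [g.cnt == false]
22. n3.wid = true  [A₀.lab == true]
23. n1.fin = false  [A.wid == false]
24. n1.idx = 25  [25]
25. n1.env = -4  [len(d.val) - 6]
26. n1.mk = 25  [len(d.val) + 23]
27. n14.hot = "vn"  ["vn"]
28. n14.lab = true  [S₁.mk == S₁.idx]
29. n15.val = "yq"  [terminal]
30. n14.wid = false  [A.lab == false]
31. n16.hot = "ww"  ["ww"]
32. n16.lab = true  [S₁.fin == false]
33. n18.cnt = 12  [12]
34. n18.sig = 7  [7]
35. n18.lim = 8  [8]
36. n19.live = false  [terminal]
37. n18.ok = true  [not a.live]
38. n20.off = -2  [terminal]
39. n17.fin = true  [true]
40. n17.idx = 7  [7]
41. n17.env = 1  [b.off + 3]
42. n17.mk = 12  [b.off * -1 + 10]
43. n22.cnt = 5  [5]
44. n22.sig = 16  [16]
45. n22.lim = 14  [14]
46. n23.off = 1  [terminal]
47. n24.val = "mk"  [terminal]
48. n22.ok = false  [b.off > 1]
49. n21.fin = false  [B.ok == true]
50. n21.idx = 12  [12]
51. n21.env = -3  [-3]
52. n21.mk = -8  [-8]
53. n25.off = 28  [terminal]
54. n16.wid = true  [S₀.fin == true]
55. n0.fin = false  [A₀.wid == true]
56. n0.idx = -8  [S₁.mk - 33]
57. n0.env = 0  [S₁.idx - 25]
58. n0.mk = 15  [S₁.env * 2 + 23]

false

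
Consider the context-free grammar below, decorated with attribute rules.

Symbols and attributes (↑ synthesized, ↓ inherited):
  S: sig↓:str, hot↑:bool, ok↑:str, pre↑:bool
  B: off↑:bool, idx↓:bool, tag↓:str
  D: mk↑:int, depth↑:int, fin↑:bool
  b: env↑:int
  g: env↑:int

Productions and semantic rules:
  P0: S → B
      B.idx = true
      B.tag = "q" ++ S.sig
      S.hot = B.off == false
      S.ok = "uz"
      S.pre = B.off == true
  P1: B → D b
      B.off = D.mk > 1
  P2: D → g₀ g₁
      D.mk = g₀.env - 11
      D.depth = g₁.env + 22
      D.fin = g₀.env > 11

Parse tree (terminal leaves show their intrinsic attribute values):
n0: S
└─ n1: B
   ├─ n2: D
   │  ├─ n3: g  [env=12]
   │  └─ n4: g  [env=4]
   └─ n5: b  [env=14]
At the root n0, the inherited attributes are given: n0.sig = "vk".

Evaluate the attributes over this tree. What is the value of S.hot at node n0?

1. n0.sig = "vk"  [given at root]
2. n1.idx = true  [true]
3. n1.tag = "qvk"  ["q" ++ S.sig]
4. n3.env = 12  [terminal]
5. n4.env = 4  [terminal]
6. n2.mk = 1  [g₀.env - 11]
7. n2.depth = 26  [g₁.env + 22]
8. n2.fin = true  [g₀.env > 11]
9. n5.env = 14  [terminal]
10. n1.off = false  [D.mk > 1]
11. n0.hot = true  [B.off == false]
12. n0.ok = "uz"  ["uz"]
13. n0.pre = false  [B.off == true]

true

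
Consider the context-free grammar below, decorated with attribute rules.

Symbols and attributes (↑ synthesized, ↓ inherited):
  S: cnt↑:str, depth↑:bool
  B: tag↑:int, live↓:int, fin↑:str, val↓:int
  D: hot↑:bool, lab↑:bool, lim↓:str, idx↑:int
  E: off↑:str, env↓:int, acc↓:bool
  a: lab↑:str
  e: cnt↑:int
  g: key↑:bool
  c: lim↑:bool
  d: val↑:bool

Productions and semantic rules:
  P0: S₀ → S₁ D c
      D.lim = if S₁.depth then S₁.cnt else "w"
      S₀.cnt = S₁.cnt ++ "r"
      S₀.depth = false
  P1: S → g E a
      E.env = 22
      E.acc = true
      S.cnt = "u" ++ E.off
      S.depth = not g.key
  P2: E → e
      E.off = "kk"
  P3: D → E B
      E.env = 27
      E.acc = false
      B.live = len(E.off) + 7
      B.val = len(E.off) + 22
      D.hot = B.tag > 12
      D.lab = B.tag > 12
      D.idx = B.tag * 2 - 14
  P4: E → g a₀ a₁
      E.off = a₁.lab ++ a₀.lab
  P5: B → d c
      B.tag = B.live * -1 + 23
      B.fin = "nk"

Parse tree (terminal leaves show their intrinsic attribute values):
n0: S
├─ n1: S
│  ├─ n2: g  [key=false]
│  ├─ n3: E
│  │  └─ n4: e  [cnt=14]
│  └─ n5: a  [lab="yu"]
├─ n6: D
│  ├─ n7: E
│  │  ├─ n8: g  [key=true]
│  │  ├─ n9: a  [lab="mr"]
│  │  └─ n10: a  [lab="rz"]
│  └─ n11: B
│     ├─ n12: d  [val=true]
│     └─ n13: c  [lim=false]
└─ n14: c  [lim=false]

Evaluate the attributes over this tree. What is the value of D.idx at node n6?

10

1. n2.key = false  [terminal]
2. n3.env = 22  [22]
3. n3.acc = true  [true]
4. n4.cnt = 14  [terminal]
5. n3.off = "kk"  ["kk"]
6. n5.lab = "yu"  [terminal]
7. n1.cnt = "ukk"  ["u" ++ E.off]
8. n1.depth = true  [not g.key]
9. n6.lim = "ukk"  [if S₁.depth then S₁.cnt else "w"]
10. n7.env = 27  [27]
11. n7.acc = false  [false]
12. n8.key = true  [terminal]
13. n9.lab = "mr"  [terminal]
14. n10.lab = "rz"  [terminal]
15. n7.off = "rzmr"  [a₁.lab ++ a₀.lab]
16. n11.live = 11  [len(E.off) + 7]
17. n11.val = 26  [len(E.off) + 22]
18. n12.val = true  [terminal]
19. n13.lim = false  [terminal]
20. n11.tag = 12  [B.live * -1 + 23]
21. n11.fin = "nk"  ["nk"]
22. n6.hot = false  [B.tag > 12]
23. n6.lab = false  [B.tag > 12]
24. n6.idx = 10  [B.tag * 2 - 14]
25. n14.lim = false  [terminal]
26. n0.cnt = "ukkr"  [S₁.cnt ++ "r"]
27. n0.depth = false  [false]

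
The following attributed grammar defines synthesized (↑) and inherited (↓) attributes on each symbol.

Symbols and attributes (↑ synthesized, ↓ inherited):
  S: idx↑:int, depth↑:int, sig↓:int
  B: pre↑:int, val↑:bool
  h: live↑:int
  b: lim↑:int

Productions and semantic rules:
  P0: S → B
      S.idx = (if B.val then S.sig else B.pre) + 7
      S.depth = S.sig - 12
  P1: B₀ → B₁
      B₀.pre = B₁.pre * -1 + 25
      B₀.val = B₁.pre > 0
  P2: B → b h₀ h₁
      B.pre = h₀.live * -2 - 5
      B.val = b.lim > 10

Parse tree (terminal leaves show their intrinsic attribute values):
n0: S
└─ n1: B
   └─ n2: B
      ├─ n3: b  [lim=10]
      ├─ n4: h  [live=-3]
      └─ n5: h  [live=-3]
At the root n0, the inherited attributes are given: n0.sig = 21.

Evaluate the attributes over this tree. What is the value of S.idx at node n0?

28

1. n0.sig = 21  [given at root]
2. n3.lim = 10  [terminal]
3. n4.live = -3  [terminal]
4. n5.live = -3  [terminal]
5. n2.pre = 1  [h₀.live * -2 - 5]
6. n2.val = false  [b.lim > 10]
7. n1.pre = 24  [B₁.pre * -1 + 25]
8. n1.val = true  [B₁.pre > 0]
9. n0.idx = 28  [(if B.val then S.sig else B.pre) + 7]
10. n0.depth = 9  [S.sig - 12]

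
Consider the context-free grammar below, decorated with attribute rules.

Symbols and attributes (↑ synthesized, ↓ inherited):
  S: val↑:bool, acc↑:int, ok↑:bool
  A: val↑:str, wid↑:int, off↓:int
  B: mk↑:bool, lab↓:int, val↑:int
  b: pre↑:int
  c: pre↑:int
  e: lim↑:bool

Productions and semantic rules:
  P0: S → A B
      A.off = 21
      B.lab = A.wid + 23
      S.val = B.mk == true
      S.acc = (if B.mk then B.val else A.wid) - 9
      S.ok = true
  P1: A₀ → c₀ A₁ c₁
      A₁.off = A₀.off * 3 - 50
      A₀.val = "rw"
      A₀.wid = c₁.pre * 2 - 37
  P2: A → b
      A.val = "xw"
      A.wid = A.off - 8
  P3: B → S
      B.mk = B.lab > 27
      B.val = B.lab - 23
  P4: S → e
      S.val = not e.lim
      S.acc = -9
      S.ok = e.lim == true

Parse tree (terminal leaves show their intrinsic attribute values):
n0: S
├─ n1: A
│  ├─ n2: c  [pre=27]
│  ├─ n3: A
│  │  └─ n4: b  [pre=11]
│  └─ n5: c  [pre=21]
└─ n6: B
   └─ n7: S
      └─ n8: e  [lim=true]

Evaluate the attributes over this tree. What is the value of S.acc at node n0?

1. n1.off = 21  [21]
2. n2.pre = 27  [terminal]
3. n3.off = 13  [A₀.off * 3 - 50]
4. n4.pre = 11  [terminal]
5. n3.val = "xw"  ["xw"]
6. n3.wid = 5  [A.off - 8]
7. n5.pre = 21  [terminal]
8. n1.val = "rw"  ["rw"]
9. n1.wid = 5  [c₁.pre * 2 - 37]
10. n6.lab = 28  [A.wid + 23]
11. n8.lim = true  [terminal]
12. n7.val = false  [not e.lim]
13. n7.acc = -9  [-9]
14. n7.ok = true  [e.lim == true]
15. n6.mk = true  [B.lab > 27]
16. n6.val = 5  [B.lab - 23]
17. n0.val = true  [B.mk == true]
18. n0.acc = -4  [(if B.mk then B.val else A.wid) - 9]
19. n0.ok = true  [true]

-4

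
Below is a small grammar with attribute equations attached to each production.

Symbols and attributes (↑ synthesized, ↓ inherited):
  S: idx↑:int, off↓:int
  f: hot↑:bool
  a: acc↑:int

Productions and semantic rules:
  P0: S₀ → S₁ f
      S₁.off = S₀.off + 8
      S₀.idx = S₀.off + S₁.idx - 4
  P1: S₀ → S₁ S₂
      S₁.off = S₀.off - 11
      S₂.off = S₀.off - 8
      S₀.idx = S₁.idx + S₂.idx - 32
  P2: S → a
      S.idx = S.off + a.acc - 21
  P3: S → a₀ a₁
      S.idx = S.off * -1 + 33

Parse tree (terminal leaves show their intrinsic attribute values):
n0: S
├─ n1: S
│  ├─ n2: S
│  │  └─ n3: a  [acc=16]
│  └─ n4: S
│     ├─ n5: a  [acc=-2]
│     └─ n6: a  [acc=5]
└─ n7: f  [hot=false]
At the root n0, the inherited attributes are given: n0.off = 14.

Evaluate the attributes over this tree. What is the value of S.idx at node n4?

1. n0.off = 14  [given at root]
2. n1.off = 22  [S₀.off + 8]
3. n2.off = 11  [S₀.off - 11]
4. n3.acc = 16  [terminal]
5. n2.idx = 6  [S.off + a.acc - 21]
6. n4.off = 14  [S₀.off - 8]
7. n5.acc = -2  [terminal]
8. n6.acc = 5  [terminal]
9. n4.idx = 19  [S.off * -1 + 33]
10. n1.idx = -7  [S₁.idx + S₂.idx - 32]
11. n7.hot = false  [terminal]
12. n0.idx = 3  [S₀.off + S₁.idx - 4]

19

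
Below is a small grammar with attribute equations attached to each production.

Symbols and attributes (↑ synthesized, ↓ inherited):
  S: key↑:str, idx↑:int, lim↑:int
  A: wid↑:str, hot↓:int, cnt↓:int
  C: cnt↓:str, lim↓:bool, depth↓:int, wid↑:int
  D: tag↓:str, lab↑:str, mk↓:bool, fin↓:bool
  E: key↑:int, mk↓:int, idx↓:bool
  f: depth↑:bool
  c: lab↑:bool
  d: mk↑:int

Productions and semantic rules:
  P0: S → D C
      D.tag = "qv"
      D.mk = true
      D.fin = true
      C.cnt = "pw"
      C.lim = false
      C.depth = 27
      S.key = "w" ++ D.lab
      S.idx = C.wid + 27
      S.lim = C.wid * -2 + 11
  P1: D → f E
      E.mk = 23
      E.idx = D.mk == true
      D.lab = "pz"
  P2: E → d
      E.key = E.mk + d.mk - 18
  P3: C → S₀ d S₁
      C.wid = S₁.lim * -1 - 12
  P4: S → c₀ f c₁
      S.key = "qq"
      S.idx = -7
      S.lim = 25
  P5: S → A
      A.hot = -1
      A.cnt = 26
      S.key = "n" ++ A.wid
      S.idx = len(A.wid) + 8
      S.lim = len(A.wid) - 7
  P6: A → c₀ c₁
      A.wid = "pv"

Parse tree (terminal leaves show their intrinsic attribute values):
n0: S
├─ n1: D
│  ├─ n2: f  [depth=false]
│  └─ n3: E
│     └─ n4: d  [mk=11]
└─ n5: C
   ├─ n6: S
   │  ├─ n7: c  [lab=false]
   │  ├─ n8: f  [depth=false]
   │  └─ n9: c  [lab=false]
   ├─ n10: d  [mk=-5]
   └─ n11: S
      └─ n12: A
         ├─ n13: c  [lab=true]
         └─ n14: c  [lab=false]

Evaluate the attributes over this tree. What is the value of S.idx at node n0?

1. n1.tag = "qv"  ["qv"]
2. n1.mk = true  [true]
3. n1.fin = true  [true]
4. n2.depth = false  [terminal]
5. n3.mk = 23  [23]
6. n3.idx = true  [D.mk == true]
7. n4.mk = 11  [terminal]
8. n3.key = 16  [E.mk + d.mk - 18]
9. n1.lab = "pz"  ["pz"]
10. n5.cnt = "pw"  ["pw"]
11. n5.lim = false  [false]
12. n5.depth = 27  [27]
13. n7.lab = false  [terminal]
14. n8.depth = false  [terminal]
15. n9.lab = false  [terminal]
16. n6.key = "qq"  ["qq"]
17. n6.idx = -7  [-7]
18. n6.lim = 25  [25]
19. n10.mk = -5  [terminal]
20. n12.hot = -1  [-1]
21. n12.cnt = 26  [26]
22. n13.lab = true  [terminal]
23. n14.lab = false  [terminal]
24. n12.wid = "pv"  ["pv"]
25. n11.key = "npv"  ["n" ++ A.wid]
26. n11.idx = 10  [len(A.wid) + 8]
27. n11.lim = -5  [len(A.wid) - 7]
28. n5.wid = -7  [S₁.lim * -1 - 12]
29. n0.key = "wpz"  ["w" ++ D.lab]
30. n0.idx = 20  [C.wid + 27]
31. n0.lim = 25  [C.wid * -2 + 11]

20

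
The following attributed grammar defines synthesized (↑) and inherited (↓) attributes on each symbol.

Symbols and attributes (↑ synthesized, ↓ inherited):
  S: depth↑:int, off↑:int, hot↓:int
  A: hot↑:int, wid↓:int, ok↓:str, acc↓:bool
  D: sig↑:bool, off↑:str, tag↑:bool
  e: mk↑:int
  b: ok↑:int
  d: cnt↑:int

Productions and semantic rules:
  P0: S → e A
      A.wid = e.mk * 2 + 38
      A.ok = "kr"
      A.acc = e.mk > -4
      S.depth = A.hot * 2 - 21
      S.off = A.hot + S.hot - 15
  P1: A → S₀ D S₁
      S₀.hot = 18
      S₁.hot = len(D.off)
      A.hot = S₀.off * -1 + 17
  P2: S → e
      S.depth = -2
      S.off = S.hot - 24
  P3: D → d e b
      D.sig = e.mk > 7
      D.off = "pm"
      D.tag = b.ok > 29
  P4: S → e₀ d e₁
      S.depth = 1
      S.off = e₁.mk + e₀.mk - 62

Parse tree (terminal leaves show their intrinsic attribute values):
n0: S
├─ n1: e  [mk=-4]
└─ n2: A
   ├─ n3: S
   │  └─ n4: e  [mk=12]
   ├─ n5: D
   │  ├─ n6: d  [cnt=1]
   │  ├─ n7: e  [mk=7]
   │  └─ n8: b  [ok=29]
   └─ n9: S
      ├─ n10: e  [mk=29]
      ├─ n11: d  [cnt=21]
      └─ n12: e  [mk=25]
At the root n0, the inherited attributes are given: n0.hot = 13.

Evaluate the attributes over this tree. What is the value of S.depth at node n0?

25

1. n0.hot = 13  [given at root]
2. n1.mk = -4  [terminal]
3. n2.wid = 30  [e.mk * 2 + 38]
4. n2.ok = "kr"  ["kr"]
5. n2.acc = false  [e.mk > -4]
6. n3.hot = 18  [18]
7. n4.mk = 12  [terminal]
8. n3.depth = -2  [-2]
9. n3.off = -6  [S.hot - 24]
10. n6.cnt = 1  [terminal]
11. n7.mk = 7  [terminal]
12. n8.ok = 29  [terminal]
13. n5.sig = false  [e.mk > 7]
14. n5.off = "pm"  ["pm"]
15. n5.tag = false  [b.ok > 29]
16. n9.hot = 2  [len(D.off)]
17. n10.mk = 29  [terminal]
18. n11.cnt = 21  [terminal]
19. n12.mk = 25  [terminal]
20. n9.depth = 1  [1]
21. n9.off = -8  [e₁.mk + e₀.mk - 62]
22. n2.hot = 23  [S₀.off * -1 + 17]
23. n0.depth = 25  [A.hot * 2 - 21]
24. n0.off = 21  [A.hot + S.hot - 15]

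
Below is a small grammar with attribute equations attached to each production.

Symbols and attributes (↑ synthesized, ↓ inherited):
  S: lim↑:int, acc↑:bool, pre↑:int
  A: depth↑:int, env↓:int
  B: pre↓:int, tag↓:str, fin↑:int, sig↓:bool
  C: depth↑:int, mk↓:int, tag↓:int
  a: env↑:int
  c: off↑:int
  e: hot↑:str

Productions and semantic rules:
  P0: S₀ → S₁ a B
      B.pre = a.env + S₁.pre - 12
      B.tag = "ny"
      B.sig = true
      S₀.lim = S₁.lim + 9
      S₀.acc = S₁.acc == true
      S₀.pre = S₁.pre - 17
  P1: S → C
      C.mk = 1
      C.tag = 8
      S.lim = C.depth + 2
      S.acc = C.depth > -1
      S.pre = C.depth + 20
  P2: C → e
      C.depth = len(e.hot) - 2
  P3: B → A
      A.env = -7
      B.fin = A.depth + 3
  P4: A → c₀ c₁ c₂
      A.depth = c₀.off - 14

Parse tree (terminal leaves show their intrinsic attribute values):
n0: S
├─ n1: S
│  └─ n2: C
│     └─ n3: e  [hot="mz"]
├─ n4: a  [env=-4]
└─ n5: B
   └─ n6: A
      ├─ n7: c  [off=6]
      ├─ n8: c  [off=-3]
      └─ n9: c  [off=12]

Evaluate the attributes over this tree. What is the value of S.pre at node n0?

1. n2.mk = 1  [1]
2. n2.tag = 8  [8]
3. n3.hot = "mz"  [terminal]
4. n2.depth = 0  [len(e.hot) - 2]
5. n1.lim = 2  [C.depth + 2]
6. n1.acc = true  [C.depth > -1]
7. n1.pre = 20  [C.depth + 20]
8. n4.env = -4  [terminal]
9. n5.pre = 4  [a.env + S₁.pre - 12]
10. n5.tag = "ny"  ["ny"]
11. n5.sig = true  [true]
12. n6.env = -7  [-7]
13. n7.off = 6  [terminal]
14. n8.off = -3  [terminal]
15. n9.off = 12  [terminal]
16. n6.depth = -8  [c₀.off - 14]
17. n5.fin = -5  [A.depth + 3]
18. n0.lim = 11  [S₁.lim + 9]
19. n0.acc = true  [S₁.acc == true]
20. n0.pre = 3  [S₁.pre - 17]

3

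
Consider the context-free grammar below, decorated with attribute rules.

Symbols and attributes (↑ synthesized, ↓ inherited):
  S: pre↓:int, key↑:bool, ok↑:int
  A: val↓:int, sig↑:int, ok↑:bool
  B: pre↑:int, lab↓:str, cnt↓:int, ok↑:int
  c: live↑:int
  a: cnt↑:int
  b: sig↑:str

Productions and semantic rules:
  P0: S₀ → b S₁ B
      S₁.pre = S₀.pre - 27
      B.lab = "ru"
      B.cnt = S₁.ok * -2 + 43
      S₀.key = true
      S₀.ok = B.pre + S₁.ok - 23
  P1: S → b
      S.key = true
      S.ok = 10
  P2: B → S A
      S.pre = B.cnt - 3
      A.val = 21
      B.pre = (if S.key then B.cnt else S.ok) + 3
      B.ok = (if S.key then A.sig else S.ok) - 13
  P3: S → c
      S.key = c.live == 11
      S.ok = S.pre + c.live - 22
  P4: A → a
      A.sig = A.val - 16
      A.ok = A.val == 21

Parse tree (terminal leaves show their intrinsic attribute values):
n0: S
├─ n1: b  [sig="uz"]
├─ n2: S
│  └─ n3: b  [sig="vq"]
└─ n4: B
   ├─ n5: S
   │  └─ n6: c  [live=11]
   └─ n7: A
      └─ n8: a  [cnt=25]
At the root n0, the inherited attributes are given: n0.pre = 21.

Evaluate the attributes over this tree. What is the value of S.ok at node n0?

1. n0.pre = 21  [given at root]
2. n1.sig = "uz"  [terminal]
3. n2.pre = -6  [S₀.pre - 27]
4. n3.sig = "vq"  [terminal]
5. n2.key = true  [true]
6. n2.ok = 10  [10]
7. n4.lab = "ru"  ["ru"]
8. n4.cnt = 23  [S₁.ok * -2 + 43]
9. n5.pre = 20  [B.cnt - 3]
10. n6.live = 11  [terminal]
11. n5.key = true  [c.live == 11]
12. n5.ok = 9  [S.pre + c.live - 22]
13. n7.val = 21  [21]
14. n8.cnt = 25  [terminal]
15. n7.sig = 5  [A.val - 16]
16. n7.ok = true  [A.val == 21]
17. n4.pre = 26  [(if S.key then B.cnt else S.ok) + 3]
18. n4.ok = -8  [(if S.key then A.sig else S.ok) - 13]
19. n0.key = true  [true]
20. n0.ok = 13  [B.pre + S₁.ok - 23]

13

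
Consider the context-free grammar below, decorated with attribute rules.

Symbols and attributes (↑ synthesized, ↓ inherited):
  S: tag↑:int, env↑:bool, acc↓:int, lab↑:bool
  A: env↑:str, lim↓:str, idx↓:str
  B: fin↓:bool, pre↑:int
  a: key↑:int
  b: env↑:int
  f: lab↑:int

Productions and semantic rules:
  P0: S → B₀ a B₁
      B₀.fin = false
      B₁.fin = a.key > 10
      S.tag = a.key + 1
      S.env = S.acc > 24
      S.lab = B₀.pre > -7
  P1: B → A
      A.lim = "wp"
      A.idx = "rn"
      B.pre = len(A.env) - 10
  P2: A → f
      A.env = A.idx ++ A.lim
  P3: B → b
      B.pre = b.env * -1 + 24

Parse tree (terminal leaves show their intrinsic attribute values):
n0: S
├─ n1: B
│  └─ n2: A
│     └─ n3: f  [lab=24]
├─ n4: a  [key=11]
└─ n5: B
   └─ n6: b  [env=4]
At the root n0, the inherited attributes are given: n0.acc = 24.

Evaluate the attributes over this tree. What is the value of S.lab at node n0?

1. n0.acc = 24  [given at root]
2. n1.fin = false  [false]
3. n2.lim = "wp"  ["wp"]
4. n2.idx = "rn"  ["rn"]
5. n3.lab = 24  [terminal]
6. n2.env = "rnwp"  [A.idx ++ A.lim]
7. n1.pre = -6  [len(A.env) - 10]
8. n4.key = 11  [terminal]
9. n5.fin = true  [a.key > 10]
10. n6.env = 4  [terminal]
11. n5.pre = 20  [b.env * -1 + 24]
12. n0.tag = 12  [a.key + 1]
13. n0.env = false  [S.acc > 24]
14. n0.lab = true  [B₀.pre > -7]

true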